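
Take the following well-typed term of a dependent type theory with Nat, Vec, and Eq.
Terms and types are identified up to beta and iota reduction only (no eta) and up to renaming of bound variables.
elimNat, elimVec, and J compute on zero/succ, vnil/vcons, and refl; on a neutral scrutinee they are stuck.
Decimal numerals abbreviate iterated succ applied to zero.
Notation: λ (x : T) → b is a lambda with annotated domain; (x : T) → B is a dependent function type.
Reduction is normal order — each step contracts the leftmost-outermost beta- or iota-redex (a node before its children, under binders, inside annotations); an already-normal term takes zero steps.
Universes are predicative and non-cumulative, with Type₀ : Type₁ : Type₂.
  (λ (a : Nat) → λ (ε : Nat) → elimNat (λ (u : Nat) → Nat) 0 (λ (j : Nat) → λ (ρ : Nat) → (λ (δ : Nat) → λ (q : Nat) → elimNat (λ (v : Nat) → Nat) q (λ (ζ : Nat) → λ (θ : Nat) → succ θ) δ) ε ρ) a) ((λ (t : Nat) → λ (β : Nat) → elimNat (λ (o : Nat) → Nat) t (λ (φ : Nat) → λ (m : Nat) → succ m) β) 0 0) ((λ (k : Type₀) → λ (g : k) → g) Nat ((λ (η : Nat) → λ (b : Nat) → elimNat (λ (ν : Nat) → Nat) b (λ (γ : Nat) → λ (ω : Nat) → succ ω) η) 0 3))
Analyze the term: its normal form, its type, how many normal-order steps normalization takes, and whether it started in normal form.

normal form:
  0
type:
  Nat
normal-order step count: 23
term was already normal: no
first redex: a beta-redex


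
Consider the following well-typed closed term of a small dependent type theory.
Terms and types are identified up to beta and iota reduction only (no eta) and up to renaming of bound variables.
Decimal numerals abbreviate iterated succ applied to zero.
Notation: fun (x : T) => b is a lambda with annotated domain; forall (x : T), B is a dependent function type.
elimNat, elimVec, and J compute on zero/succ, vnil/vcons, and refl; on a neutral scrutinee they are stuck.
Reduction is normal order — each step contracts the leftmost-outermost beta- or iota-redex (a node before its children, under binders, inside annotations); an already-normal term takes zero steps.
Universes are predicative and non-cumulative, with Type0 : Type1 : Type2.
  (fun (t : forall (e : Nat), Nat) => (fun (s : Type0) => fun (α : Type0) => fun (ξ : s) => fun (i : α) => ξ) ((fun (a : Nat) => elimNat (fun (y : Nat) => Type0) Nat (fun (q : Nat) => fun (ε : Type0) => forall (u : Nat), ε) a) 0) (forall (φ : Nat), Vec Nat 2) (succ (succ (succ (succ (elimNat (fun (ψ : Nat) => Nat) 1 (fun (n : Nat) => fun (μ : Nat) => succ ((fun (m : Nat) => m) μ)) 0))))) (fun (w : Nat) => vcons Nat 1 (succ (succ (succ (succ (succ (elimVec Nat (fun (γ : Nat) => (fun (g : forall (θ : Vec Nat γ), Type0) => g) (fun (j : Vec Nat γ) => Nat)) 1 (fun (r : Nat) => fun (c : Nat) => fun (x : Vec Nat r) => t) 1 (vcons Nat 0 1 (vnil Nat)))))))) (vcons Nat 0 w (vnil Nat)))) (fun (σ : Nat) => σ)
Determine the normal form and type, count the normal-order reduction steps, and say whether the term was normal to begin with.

reduced normal form:
  5
inferred type:
  Nat
reduction steps (normal order): 6
started in normal form: no
first contracted redex: a beta-redex


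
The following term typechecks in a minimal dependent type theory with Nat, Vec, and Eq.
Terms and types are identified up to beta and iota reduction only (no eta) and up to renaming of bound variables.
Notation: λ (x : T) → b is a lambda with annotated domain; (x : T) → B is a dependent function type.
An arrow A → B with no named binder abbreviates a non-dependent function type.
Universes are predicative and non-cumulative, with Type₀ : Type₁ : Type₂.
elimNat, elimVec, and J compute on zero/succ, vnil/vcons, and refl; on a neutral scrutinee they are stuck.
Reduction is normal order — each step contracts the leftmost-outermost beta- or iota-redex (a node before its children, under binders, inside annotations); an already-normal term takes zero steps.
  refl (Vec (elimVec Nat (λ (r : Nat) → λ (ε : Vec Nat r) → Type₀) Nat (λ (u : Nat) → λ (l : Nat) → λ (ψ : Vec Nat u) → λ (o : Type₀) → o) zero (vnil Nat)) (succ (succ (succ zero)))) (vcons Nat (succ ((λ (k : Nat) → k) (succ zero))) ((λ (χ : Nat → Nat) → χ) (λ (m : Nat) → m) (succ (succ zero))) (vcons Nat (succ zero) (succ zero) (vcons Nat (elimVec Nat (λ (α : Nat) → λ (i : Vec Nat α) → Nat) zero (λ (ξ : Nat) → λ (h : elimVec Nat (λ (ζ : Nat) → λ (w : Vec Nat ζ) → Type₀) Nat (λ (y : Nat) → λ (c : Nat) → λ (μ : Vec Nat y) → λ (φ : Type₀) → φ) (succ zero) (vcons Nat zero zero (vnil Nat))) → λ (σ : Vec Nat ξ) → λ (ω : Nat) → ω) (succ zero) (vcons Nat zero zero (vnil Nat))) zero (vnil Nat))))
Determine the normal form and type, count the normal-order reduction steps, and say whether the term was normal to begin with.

resulting normal form:
  refl (Vec Nat (succ (succ (succ zero)))) (vcons Nat (succ (succ zero)) (succ (succ zero)) (vcons Nat (succ zero) (succ zero) (vcons Nat zero zero (vnil Nat))))
inferred type:
  Eq (Vec Nat (succ (succ (succ zero)))) (vcons Nat (succ (succ zero)) (succ (succ zero)) (vcons Nat (succ zero) (succ zero) (vcons Nat zero zero (vnil Nat)))) (vcons Nat (succ (succ zero)) (succ (succ zero)) (vcons Nat (succ zero) (succ zero) (vcons Nat zero zero (vnil Nat))))
steps to reach normal form (normal order): 10
term was already normal: no
first contracted redex: an elimVec iota-redex


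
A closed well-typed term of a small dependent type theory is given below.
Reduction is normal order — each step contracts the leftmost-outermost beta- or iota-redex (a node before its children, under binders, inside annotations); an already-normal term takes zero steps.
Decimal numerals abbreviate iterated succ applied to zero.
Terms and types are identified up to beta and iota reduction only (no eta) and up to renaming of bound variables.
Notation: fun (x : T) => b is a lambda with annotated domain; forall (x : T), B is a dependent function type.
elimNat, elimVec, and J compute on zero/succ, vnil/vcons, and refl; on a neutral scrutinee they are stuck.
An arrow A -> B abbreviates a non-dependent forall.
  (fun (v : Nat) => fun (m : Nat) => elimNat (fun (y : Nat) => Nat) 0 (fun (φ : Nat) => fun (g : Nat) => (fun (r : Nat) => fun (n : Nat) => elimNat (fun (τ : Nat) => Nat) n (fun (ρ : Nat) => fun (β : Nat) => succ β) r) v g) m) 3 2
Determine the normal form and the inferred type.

reduced normal form:
  6
type:
  Nat


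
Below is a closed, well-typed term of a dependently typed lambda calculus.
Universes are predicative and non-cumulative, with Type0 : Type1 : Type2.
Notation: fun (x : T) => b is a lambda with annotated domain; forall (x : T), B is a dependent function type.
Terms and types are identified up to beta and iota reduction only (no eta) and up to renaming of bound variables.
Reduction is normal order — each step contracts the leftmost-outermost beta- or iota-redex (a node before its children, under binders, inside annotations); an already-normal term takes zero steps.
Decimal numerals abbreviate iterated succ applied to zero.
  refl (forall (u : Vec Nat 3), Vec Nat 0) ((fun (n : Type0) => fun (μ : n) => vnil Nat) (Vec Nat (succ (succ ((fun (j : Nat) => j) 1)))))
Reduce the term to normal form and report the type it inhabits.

resulting normal form:
  refl (forall (u : Vec Nat 3), Vec Nat 0) (fun (n : Vec Nat 3) => vnil Nat)
the term's type:
  Eq (forall (u : Vec Nat 3), Vec Nat 0) (fun (n : Vec Nat 3) => vnil Nat) (fun (μ : Vec Nat 3) => vnil Nat)
observation: normalization takes exactly 2 steps under the normal-order strategy.


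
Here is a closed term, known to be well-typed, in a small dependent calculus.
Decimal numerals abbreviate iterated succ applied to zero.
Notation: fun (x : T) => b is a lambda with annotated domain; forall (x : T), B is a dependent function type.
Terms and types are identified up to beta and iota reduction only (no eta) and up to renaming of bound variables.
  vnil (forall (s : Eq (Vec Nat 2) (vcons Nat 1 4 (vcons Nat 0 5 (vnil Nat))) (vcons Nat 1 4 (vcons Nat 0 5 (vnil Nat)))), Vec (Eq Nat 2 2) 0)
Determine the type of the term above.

the term's type:
  Vec (forall (s : Eq (Vec Nat 2) (vcons Nat 1 4 (vcons Nat 0 5 (vnil Nat))) (vcons Nat 1 4 (vcons Nat 0 5 (vnil Nat)))), Vec (Eq Nat 2 2) 0) 0


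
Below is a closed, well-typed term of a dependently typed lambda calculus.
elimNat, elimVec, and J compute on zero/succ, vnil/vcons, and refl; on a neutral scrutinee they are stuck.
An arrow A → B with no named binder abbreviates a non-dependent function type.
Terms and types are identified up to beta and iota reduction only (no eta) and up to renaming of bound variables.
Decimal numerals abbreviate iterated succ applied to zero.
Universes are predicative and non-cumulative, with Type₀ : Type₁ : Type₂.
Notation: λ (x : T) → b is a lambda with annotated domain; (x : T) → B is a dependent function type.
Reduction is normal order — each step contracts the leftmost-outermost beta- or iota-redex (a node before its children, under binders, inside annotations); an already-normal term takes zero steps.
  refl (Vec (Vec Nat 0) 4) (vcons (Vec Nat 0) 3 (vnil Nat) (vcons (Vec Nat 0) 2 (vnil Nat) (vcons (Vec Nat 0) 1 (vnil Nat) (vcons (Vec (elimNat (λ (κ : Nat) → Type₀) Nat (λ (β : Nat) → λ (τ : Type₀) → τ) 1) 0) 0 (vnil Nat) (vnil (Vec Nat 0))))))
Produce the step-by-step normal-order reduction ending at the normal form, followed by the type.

normal-order reduction sequence:
  refl (Vec (Vec Nat 0) 4) (vcons (Vec Nat 0) 3 (vnil Nat) (vcons (Vec Nat 0) 2 (vnil Nat) (vcons (Vec Nat 0) 1 (vnil Nat) (vcons (Vec (elimNat (λ (κ : Nat) → Type₀) Nat (λ (β : Nat) → λ (τ : Type₀) → τ) 1) 0) 0 (vnil Nat) (vnil (Vec Nat 0))))))
  ~> refl (Vec (Vec Nat 0) 4) (vcons (Vec Nat 0) 3 (vnil Nat) (vcons (Vec Nat 0) 2 (vnil Nat) (vcons (Vec Nat 0) 1 (vnil Nat) (vcons (Vec ((λ (κ : Nat) → λ (β : Type₀) → β) 0 (elimNat (λ (τ : Nat) → Type₀) Nat (λ (δ : Nat) → λ (n : Type₀) → n) 0)) 0) 0 (vnil Nat) (vnil (Vec Nat 0))))))
  ~> refl (Vec (Vec Nat 0) 4) (vcons (Vec Nat 0) 3 (vnil Nat) (vcons (Vec Nat 0) 2 (vnil Nat) (vcons (Vec Nat 0) 1 (vnil Nat) (vcons (Vec ((λ (κ : Type₀) → κ) (elimNat (λ (β : Nat) → Type₀) Nat (λ (τ : Nat) → λ (δ : Type₀) → δ) 0)) 0) 0 (vnil Nat) (vnil (Vec Nat 0))))))
  ~> refl (Vec (Vec Nat 0) 4) (vcons (Vec Nat 0) 3 (vnil Nat) (vcons (Vec Nat 0) 2 (vnil Nat) (vcons (Vec Nat 0) 1 (vnil Nat) (vcons (Vec (elimNat (λ (κ : Nat) → Type₀) Nat (λ (β : Nat) → λ (τ : Type₀) → τ) 0) 0) 0 (vnil Nat) (vnil (Vec Nat 0))))))
  ~> refl (Vec (Vec Nat 0) 4) (vcons (Vec Nat 0) 3 (vnil Nat) (vcons (Vec Nat 0) 2 (vnil Nat) (vcons (Vec Nat 0) 1 (vnil Nat) (vcons (Vec Nat 0) 0 (vnil Nat) (vnil (Vec Nat 0))))))
inferred type:
  Eq (Vec (Vec Nat 0) 4) (vcons (Vec Nat 0) 3 (vnil Nat) (vcons (Vec Nat 0) 2 (vnil Nat) (vcons (Vec Nat 0) 1 (vnil Nat) (vcons (Vec Nat 0) 0 (vnil Nat) (vnil (Vec Nat 0)))))) (vcons (Vec Nat 0) 3 (vnil Nat) (vcons (Vec Nat 0) 2 (vnil Nat) (vcons (Vec Nat 0) 1 (vnil Nat) (vcons (Vec Nat 0) 0 (vnil Nat) (vnil (Vec Nat 0))))))


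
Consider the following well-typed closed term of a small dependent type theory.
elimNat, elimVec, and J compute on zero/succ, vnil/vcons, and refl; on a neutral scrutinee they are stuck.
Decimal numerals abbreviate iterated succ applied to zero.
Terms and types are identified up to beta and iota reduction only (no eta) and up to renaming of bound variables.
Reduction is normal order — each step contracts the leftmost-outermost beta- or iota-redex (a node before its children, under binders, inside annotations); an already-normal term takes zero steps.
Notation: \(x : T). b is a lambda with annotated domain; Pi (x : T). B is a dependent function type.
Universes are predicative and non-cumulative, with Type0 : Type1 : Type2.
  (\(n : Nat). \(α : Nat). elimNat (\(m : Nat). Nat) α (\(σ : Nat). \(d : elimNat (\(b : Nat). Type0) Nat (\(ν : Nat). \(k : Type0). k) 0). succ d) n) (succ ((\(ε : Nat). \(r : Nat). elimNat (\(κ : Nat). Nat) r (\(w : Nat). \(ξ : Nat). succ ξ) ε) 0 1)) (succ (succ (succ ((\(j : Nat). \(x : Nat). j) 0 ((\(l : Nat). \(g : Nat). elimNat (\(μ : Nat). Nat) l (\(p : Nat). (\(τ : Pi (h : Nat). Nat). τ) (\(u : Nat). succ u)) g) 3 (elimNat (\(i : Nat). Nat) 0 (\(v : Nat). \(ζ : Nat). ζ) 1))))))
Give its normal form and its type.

resulting normal form:
  5
inferred type:
  Nat
observation: normalization takes exactly 15 steps under the normal-order strategy.


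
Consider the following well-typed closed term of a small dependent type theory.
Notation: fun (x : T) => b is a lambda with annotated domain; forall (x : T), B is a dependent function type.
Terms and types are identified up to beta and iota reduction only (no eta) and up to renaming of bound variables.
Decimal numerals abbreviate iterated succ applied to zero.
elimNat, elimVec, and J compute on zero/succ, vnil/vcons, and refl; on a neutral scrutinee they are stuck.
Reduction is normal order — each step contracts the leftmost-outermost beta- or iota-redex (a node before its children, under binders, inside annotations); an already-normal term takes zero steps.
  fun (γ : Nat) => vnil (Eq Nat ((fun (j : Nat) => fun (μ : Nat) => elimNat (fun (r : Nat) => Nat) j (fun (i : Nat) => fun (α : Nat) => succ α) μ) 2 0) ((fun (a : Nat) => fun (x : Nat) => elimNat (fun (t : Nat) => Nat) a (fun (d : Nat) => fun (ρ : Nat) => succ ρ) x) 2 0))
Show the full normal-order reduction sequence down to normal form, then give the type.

normal-order reduction:
  fun (γ : Nat) => vnil (Eq Nat ((fun (j : Nat) => fun (μ : Nat) => elimNat (fun (r : Nat) => Nat) j (fun (i : Nat) => fun (α : Nat) => succ α) μ) 2 0) ((fun (a : Nat) => fun (x : Nat) => elimNat (fun (t : Nat) => Nat) a (fun (d : Nat) => fun (ρ : Nat) => succ ρ) x) 2 0))
  ~> fun (γ : Nat) => vnil (Eq Nat ((fun (j : Nat) => elimNat (fun (μ : Nat) => Nat) 2 (fun (r : Nat) => fun (i : Nat) => succ i) j) 0) ((fun (α : Nat) => fun (a : Nat) => elimNat (fun (x : Nat) => Nat) α (fun (t : Nat) => fun (d : Nat) => succ d) a) 2 0))
  ~> fun (γ : Nat) => vnil (Eq Nat (elimNat (fun (j : Nat) => Nat) 2 (fun (μ : Nat) => fun (r : Nat) => succ r) 0) ((fun (i : Nat) => fun (α : Nat) => elimNat (fun (a : Nat) => Nat) i (fun (x : Nat) => fun (t : Nat) => succ t) α) 2 0))
  ~> fun (γ : Nat) => vnil (Eq Nat 2 ((fun (j : Nat) => fun (μ : Nat) => elimNat (fun (r : Nat) => Nat) j (fun (i : Nat) => fun (α : Nat) => succ α) μ) 2 0))
  ~> fun (γ : Nat) => vnil (Eq Nat 2 ((fun (j : Nat) => elimNat (fun (μ : Nat) => Nat) 2 (fun (r : Nat) => fun (i : Nat) => succ i) j) 0))
  ~> fun (γ : Nat) => vnil (Eq Nat 2 (elimNat (fun (j : Nat) => Nat) 2 (fun (μ : Nat) => fun (r : Nat) => succ r) 0))
  ~> fun (γ : Nat) => vnil (Eq Nat 2 2)
the term's type:
  forall (γ : Nat), Vec (Eq Nat 2 2) 0


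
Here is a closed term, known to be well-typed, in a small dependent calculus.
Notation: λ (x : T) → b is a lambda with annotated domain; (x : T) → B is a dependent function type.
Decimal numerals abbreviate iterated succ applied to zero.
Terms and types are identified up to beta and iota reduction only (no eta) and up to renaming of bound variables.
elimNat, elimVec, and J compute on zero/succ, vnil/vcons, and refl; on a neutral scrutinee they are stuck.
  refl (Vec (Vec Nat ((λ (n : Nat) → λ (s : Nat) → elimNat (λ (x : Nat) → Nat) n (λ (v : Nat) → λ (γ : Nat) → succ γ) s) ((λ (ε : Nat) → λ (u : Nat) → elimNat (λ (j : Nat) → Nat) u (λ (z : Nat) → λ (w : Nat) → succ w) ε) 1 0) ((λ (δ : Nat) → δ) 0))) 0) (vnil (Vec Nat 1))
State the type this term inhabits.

type:
  Eq (Vec (Vec Nat 1) 0) (vnil (Vec Nat 1)) (vnil (Vec Nat 1))


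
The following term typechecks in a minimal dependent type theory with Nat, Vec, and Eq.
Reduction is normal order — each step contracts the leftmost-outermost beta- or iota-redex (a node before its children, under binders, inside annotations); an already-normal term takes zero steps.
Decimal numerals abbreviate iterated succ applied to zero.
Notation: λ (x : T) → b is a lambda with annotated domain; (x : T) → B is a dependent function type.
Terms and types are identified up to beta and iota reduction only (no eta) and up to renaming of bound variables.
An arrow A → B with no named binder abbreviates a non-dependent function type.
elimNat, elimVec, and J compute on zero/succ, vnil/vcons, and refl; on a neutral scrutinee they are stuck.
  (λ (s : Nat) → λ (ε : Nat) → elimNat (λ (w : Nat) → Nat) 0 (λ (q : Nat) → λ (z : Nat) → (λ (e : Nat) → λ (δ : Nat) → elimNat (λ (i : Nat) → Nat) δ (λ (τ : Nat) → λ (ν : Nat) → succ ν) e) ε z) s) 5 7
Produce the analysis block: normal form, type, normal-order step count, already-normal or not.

normal form:
  35
type:
  Nat
steps to reach normal form (normal order): 138
term was already normal: no
first contracted redex: a beta-redex


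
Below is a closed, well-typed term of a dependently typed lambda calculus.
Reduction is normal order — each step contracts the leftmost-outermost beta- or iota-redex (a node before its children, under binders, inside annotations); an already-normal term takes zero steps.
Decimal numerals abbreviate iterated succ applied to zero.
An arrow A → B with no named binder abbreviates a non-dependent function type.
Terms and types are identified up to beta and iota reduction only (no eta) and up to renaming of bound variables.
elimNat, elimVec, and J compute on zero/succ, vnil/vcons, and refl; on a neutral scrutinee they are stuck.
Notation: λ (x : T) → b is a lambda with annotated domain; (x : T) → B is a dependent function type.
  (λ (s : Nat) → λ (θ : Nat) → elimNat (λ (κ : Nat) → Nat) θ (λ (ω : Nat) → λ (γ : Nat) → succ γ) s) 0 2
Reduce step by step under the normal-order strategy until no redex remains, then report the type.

normal-order reduction:
  (λ (s : Nat) → λ (θ : Nat) → elimNat (λ (κ : Nat) → Nat) θ (λ (ω : Nat) → λ (γ : Nat) → succ γ) s) 0 2
  ~> (λ (s : Nat) → elimNat (λ (θ : Nat) → Nat) s (λ (κ : Nat) → λ (ω : Nat) → succ ω) 0) 2
  ~> elimNat (λ (s : Nat) → Nat) 2 (λ (θ : Nat) → λ (κ : Nat) → succ κ) 0
  ~> 2
type:
  Nat


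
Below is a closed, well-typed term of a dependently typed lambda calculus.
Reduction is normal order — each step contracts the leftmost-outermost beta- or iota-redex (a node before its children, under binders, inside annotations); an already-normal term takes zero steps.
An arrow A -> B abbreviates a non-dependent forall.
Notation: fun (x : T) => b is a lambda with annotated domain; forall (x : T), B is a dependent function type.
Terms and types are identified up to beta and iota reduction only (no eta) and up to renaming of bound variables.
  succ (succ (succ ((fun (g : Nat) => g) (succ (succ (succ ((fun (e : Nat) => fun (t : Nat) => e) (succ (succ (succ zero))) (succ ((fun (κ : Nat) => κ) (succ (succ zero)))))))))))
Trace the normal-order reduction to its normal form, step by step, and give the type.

normal-order reduction sequence:
  succ (succ (succ ((fun (g : Nat) => g) (succ (succ (succ ((fun (e : Nat) => fun (t : Nat) => e) (succ (succ (succ zero))) (succ ((fun (κ : Nat) => κ) (succ (succ zero)))))))))))
  ~> succ (succ (succ (succ (succ (succ ((fun (g : Nat) => fun (e : Nat) => g) (succ (succ (succ zero))) (succ ((fun (t : Nat) => t) (succ (succ zero))))))))))
  ~> succ (succ (succ (succ (succ (succ ((fun (g : Nat) => succ (succ (succ zero))) (succ ((fun (e : Nat) => e) (succ (succ zero))))))))))
  ~> succ (succ (succ (succ (succ (succ (succ (succ (succ zero))))))))
type:
  Nat


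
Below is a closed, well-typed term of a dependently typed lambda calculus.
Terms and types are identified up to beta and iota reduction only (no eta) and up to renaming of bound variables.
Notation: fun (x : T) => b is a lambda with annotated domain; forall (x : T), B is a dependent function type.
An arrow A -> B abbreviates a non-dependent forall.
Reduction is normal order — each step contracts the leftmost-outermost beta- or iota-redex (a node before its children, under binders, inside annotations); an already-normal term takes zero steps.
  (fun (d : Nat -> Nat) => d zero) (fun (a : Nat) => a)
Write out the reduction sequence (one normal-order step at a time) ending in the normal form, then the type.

normal-order reduction:
  (fun (d : Nat -> Nat) => d zero) (fun (a : Nat) => a)
  ~> (fun (d : Nat) => d) zero
  ~> zero
type:
  Nat


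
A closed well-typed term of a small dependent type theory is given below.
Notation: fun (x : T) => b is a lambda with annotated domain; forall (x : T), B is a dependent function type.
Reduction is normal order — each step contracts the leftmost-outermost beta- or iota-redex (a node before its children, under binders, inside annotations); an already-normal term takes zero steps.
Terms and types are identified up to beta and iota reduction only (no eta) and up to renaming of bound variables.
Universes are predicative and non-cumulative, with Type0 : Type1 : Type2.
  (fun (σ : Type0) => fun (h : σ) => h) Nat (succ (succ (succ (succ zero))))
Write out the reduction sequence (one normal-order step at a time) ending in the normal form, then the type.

normal-order reduction sequence:
  (fun (σ : Type0) => fun (h : σ) => h) Nat (succ (succ (succ (succ zero))))
  ~> (fun (σ : Nat) => σ) (succ (succ (succ (succ zero))))
  ~> succ (succ (succ (succ zero)))
the term's type:
  Nat


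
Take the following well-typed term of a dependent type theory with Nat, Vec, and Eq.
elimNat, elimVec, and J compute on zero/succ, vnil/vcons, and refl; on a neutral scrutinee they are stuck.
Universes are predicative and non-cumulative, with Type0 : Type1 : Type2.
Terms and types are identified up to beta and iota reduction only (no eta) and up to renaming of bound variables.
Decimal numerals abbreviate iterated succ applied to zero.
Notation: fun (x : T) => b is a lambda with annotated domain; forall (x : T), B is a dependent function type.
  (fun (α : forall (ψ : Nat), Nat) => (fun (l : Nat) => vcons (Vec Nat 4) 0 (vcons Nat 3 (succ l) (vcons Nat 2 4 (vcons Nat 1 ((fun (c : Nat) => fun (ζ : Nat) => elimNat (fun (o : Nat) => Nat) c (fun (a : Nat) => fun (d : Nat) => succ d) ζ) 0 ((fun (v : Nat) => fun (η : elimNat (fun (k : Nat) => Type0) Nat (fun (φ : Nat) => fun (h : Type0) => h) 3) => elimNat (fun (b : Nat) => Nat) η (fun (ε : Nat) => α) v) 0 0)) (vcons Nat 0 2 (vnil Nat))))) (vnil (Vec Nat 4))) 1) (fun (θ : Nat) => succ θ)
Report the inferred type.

type:
  Vec (Vec Nat 4) 1


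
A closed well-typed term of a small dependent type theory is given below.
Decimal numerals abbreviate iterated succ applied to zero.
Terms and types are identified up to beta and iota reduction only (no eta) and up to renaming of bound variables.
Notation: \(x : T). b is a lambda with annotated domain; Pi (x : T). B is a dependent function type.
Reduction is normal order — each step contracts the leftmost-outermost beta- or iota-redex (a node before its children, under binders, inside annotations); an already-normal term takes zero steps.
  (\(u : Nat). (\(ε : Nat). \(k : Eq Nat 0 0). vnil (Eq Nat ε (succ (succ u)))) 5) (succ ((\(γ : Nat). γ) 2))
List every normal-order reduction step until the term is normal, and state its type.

reduction (normal order):
  (\(u : Nat). (\(ε : Nat). \(k : Eq Nat 0 0). vnil (Eq Nat ε (succ (succ u)))) 5) (succ ((\(γ : Nat). γ) 2))
  ~> (\(u : Nat). \(ε : Eq Nat 0 0). vnil (Eq Nat u (succ (succ (succ ((\(k : Nat). k) 2)))))) 5
  ~> \(u : Eq Nat 0 0). vnil (Eq Nat 5 (succ (succ (succ ((\(ε : Nat). ε) 2)))))
  ~> \(u : Eq Nat 0 0). vnil (Eq Nat 5 5)
inferred type:
  Pi (u : Eq Nat 0 0). Vec (Eq Nat 5 5) 0


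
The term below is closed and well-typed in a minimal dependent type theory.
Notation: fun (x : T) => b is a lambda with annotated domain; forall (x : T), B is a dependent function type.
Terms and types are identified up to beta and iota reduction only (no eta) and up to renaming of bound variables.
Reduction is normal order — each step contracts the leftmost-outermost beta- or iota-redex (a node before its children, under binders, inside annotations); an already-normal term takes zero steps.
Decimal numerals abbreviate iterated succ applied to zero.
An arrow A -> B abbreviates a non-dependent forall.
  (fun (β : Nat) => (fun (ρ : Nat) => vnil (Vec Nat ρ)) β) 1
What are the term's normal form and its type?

resulting normal form:
  vnil (Vec Nat 1)
inferred type:
  Vec (Vec Nat 1) 0


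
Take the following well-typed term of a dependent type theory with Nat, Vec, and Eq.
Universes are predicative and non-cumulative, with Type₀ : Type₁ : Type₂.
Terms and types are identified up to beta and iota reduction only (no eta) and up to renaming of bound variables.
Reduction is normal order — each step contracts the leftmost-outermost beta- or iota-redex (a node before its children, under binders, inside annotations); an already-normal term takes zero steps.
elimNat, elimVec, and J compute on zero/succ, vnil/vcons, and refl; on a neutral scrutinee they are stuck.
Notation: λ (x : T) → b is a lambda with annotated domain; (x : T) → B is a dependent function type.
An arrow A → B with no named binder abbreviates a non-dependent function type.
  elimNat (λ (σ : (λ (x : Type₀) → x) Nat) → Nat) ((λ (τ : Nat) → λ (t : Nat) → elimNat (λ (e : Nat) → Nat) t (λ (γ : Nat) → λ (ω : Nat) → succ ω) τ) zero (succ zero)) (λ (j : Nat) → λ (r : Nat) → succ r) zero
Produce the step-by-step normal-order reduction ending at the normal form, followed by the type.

normal-order reduction sequence:
  elimNat (λ (σ : (λ (x : Type₀) → x) Nat) → Nat) ((λ (τ : Nat) → λ (t : Nat) → elimNat (λ (e : Nat) → Nat) t (λ (γ : Nat) → λ (ω : Nat) → succ ω) τ) zero (succ zero)) (λ (j : Nat) → λ (r : Nat) → succ r) zero
  ~> (λ (σ : Nat) → λ (x : Nat) → elimNat (λ (τ : Nat) → Nat) x (λ (t : Nat) → λ (e : Nat) → succ e) σ) zero (succ zero)
  ~> (λ (σ : Nat) → elimNat (λ (x : Nat) → Nat) σ (λ (τ : Nat) → λ (t : Nat) → succ t) zero) (succ zero)
  ~> elimNat (λ (σ : Nat) → Nat) (succ zero) (λ (x : Nat) → λ (τ : Nat) → succ τ) zero
  ~> succ zero
inferred type:
  Nat


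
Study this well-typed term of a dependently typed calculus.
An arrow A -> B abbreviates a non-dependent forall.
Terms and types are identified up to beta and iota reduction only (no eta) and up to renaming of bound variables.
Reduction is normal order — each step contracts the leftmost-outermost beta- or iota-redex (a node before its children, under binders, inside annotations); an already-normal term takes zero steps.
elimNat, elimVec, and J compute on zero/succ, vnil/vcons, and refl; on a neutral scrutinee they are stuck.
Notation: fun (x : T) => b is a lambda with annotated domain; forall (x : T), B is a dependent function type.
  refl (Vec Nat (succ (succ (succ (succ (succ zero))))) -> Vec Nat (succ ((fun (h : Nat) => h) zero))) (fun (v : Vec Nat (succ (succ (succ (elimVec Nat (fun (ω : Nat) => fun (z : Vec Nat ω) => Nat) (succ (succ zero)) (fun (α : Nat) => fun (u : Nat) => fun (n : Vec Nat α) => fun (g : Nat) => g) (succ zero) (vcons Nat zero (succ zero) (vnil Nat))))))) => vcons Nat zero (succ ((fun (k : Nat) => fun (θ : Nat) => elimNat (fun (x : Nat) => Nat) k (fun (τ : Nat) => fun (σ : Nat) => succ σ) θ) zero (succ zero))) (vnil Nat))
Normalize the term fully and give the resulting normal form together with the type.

normal form:
  refl (Vec Nat (succ (succ (succ (succ (succ zero))))) -> Vec Nat (succ zero)) (fun (h : Vec Nat (succ (succ (succ (succ (succ zero)))))) => vcons Nat zero (succ (succ zero)) (vnil Nat))
the term's type:
  Eq (Vec Nat (succ (succ (succ (succ (succ zero))))) -> Vec Nat (succ zero)) (fun (h : Vec Nat (succ (succ (succ (succ (succ zero)))))) => vcons Nat zero (succ (succ zero)) (vnil Nat)) (fun (v : Vec Nat (succ (succ (succ (succ (succ zero)))))) => vcons Nat zero (succ (succ zero)) (vnil Nat))
observation: 13 normal-order steps normalize the term, beginning with a beta-redex.


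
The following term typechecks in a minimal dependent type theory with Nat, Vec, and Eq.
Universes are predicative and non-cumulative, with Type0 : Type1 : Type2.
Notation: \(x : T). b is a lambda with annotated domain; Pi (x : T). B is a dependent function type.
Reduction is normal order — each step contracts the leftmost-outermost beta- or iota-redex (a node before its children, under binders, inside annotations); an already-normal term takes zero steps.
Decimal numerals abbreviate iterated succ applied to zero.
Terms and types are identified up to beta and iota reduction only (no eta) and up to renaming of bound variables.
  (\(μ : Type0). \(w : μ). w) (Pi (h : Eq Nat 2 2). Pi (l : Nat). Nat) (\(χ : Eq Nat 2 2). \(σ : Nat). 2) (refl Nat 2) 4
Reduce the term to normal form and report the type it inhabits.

reduced normal form:
  2
type:
  Nat
observation: reduction starts at a beta-redex, and 4 normal-order steps reach the normal form.


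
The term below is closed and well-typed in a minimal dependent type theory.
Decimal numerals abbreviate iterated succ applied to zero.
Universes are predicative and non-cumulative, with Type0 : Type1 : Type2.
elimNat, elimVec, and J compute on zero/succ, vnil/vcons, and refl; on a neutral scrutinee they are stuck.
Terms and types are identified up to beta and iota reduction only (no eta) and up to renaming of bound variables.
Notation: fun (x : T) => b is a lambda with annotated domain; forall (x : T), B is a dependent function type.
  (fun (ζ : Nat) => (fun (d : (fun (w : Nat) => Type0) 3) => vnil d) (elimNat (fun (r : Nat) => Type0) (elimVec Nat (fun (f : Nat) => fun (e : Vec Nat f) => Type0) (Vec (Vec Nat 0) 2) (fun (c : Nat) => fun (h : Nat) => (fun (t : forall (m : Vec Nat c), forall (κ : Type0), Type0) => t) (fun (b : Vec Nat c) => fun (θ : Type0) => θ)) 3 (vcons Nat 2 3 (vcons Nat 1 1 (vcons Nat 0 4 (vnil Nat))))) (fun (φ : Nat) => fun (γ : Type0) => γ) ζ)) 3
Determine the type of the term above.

the term's type:
  Vec (Vec (Vec Nat 0) 2) 0


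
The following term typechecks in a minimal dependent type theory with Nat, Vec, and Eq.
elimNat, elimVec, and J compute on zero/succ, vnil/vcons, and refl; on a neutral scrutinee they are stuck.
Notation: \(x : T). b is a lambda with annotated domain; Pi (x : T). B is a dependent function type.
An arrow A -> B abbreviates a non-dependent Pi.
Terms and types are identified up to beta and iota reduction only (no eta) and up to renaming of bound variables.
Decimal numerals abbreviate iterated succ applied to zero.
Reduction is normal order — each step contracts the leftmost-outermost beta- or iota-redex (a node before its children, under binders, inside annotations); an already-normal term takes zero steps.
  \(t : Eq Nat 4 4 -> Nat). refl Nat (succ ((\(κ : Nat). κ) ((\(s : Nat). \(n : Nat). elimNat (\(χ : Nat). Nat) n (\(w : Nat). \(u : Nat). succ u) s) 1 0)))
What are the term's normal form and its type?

resulting normal form:
  \(t : Eq Nat 4 4 -> Nat). refl Nat 2
inferred type:
  (Eq Nat 4 4 -> Nat) -> Eq Nat 2 2
observation: reduction starts at a beta-redex, and 7 normal-order steps reach the normal form.


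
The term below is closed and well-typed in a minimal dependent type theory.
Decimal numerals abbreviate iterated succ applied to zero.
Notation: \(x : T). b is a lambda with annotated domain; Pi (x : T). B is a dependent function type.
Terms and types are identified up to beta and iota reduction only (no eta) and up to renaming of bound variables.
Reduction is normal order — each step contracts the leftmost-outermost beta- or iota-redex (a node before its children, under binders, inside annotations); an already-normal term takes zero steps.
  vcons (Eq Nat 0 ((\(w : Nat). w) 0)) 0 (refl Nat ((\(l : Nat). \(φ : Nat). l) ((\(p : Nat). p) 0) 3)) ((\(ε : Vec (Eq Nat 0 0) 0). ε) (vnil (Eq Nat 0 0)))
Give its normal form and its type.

resulting normal form:
  vcons (Eq Nat 0 0) 0 (refl Nat 0) (vnil (Eq Nat 0 0))
type:
  Vec (Eq Nat 0 0) 1


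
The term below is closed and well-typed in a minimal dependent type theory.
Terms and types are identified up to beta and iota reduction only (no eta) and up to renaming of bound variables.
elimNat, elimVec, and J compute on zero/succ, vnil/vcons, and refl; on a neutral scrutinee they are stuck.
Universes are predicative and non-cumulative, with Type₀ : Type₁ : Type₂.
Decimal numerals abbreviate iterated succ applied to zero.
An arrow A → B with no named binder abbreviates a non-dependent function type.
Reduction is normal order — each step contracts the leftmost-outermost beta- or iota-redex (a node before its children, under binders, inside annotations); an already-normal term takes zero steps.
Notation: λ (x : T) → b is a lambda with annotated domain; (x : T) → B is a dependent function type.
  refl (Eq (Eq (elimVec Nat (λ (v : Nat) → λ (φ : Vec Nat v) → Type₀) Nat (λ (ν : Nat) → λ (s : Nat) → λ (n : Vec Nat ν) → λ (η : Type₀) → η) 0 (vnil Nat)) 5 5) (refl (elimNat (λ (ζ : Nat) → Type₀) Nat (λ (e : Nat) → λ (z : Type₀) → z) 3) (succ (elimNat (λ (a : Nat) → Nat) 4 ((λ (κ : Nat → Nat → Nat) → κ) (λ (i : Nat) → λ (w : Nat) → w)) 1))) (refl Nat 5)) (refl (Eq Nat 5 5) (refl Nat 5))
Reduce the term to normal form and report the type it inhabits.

reduced normal form:
  refl (Eq (Eq Nat 5 5) (refl Nat 5) (refl Nat 5)) (refl (Eq Nat 5 5) (refl Nat 5))
inferred type:
  Eq (Eq (Eq Nat 5 5) (refl Nat 5) (refl Nat 5)) (refl (Eq Nat 5 5) (refl Nat 5)) (refl (Eq Nat 5 5) (refl Nat 5))


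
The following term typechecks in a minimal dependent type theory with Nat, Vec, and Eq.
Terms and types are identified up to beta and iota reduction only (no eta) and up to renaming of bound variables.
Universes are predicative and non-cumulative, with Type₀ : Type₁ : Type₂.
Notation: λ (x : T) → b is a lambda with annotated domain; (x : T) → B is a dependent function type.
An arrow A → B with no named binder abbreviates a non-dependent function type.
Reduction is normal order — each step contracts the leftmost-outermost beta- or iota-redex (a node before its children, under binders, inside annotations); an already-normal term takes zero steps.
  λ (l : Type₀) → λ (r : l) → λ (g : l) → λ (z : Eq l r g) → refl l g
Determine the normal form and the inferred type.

resulting normal form:
  λ (l : Type₀) → λ (r : l) → λ (g : l) → λ (z : Eq l r g) → refl l g
inferred type:
  (l : Type₀) → (r : l) → (g : l) → Eq l r g → Eq l g g


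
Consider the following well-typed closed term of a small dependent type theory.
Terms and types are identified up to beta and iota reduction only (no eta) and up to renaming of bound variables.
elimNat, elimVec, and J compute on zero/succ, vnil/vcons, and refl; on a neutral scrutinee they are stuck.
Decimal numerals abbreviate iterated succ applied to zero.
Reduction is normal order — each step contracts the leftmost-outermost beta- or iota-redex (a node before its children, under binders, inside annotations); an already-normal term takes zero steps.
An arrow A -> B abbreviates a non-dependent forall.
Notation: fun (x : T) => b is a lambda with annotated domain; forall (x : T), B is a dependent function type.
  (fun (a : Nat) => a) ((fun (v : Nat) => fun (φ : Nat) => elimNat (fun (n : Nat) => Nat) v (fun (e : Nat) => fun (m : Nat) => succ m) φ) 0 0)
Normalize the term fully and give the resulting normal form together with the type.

normal form:
  0
the term's type:
  Nat
observation: the term reaches its normal form after 4 normal-order steps.


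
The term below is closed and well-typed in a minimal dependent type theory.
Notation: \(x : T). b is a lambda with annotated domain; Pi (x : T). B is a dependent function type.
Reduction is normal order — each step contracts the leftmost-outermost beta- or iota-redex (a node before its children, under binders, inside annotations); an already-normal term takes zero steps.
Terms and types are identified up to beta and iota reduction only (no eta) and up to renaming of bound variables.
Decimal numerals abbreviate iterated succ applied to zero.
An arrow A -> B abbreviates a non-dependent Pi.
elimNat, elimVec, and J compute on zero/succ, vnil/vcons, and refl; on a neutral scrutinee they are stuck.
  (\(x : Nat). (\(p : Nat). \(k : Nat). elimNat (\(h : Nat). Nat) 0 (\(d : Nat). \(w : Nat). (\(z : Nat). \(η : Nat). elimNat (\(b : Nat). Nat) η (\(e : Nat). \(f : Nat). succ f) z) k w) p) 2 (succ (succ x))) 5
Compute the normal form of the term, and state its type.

normal form:
  14
type:
  Nat


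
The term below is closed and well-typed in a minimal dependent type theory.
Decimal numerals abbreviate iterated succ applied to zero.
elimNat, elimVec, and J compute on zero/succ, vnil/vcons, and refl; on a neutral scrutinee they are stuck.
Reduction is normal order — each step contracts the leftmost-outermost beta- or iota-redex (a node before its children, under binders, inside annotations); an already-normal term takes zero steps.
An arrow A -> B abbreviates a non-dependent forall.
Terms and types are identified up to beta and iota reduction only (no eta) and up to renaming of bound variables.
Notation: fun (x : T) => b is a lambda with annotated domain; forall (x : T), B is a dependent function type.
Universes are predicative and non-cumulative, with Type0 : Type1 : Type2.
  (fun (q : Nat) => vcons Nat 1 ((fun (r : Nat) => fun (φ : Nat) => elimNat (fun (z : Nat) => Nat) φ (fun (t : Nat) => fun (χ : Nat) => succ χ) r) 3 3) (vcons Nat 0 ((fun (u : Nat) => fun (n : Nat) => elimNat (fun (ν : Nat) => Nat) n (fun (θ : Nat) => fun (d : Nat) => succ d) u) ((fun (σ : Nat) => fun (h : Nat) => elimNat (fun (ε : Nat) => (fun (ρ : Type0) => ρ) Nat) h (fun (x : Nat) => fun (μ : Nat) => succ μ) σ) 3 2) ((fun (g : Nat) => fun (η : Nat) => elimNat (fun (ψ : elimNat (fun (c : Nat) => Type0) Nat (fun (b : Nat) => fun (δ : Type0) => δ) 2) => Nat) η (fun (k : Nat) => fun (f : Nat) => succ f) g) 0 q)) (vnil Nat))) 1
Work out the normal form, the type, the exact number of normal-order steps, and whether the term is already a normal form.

reduced normal form:
  vcons Nat 1 6 (vcons Nat 0 6 (vnil Nat))
inferred type:
  Vec Nat 2
normal-order step count: 46
started in normal form: no
first redex: a beta-redex


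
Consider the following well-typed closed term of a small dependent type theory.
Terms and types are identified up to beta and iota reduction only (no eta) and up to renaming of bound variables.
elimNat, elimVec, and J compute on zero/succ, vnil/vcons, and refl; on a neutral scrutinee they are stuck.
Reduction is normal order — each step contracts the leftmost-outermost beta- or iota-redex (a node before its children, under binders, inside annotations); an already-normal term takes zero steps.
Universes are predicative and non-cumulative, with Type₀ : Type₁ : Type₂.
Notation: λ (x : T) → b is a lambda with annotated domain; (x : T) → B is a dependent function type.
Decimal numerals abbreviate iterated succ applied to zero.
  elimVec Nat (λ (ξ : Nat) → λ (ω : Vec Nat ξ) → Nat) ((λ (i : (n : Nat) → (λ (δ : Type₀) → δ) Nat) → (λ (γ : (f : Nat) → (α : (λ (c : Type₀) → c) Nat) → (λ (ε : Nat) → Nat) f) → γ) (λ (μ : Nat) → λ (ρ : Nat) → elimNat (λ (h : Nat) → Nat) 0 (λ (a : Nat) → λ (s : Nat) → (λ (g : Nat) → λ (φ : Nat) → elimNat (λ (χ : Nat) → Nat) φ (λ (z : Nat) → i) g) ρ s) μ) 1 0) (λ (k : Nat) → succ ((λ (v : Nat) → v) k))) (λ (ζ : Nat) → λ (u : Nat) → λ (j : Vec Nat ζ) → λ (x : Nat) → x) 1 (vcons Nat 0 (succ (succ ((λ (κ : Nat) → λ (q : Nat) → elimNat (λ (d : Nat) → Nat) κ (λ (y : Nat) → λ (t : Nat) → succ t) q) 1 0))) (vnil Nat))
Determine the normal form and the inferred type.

resulting normal form:
  0
inferred type:
  Nat
observation: 17 normal-order steps normalize the term, beginning with an elimVec iota-redex.
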